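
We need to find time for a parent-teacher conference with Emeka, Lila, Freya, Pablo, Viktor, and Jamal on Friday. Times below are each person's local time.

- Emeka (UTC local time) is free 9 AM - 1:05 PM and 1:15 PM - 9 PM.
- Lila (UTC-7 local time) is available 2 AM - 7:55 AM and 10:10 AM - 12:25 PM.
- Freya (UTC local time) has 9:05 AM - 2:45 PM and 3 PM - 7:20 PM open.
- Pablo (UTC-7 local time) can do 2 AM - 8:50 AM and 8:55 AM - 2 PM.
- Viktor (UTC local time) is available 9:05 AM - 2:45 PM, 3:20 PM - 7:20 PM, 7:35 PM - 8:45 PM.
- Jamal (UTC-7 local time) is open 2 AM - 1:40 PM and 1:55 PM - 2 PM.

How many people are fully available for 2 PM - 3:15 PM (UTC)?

3

Emeka in UTC: 09:00-13:05, 13:15-21:00.
Lila in UTC: 09:00-14:55, 17:10-19:25 (add 7h to convert from UTC-7).
Freya in UTC: 09:05-14:45, 15:00-19:20.
Pablo in UTC: 09:00-15:50, 15:55-21:00 (add 7h to convert from UTC-7).
Viktor in UTC: 09:05-14:45, 15:20-19:20, 19:35-20:45.
Jamal in UTC: 09:00-20:40, 20:55-21:00 (add 7h to convert from UTC-7).
Emeka, Pablo, and Jamal can make the full 14:00-15:15 slot — that's 3.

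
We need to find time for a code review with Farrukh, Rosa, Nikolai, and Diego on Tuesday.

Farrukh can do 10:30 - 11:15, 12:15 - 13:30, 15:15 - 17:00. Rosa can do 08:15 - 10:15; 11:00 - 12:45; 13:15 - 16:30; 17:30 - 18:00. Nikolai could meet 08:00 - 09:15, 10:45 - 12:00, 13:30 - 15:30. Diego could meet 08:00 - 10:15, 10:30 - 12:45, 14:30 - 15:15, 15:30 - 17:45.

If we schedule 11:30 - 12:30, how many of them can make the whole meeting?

Rosa and Diego can make the full 11:30-12:30 slot — that's 2.

2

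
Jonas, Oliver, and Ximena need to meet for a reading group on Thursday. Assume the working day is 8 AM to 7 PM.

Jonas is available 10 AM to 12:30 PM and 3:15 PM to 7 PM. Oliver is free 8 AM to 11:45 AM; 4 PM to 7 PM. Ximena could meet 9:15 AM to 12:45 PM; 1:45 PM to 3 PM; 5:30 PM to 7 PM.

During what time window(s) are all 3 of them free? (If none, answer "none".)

Jonas ∩ Oliver: 10:00-11:45, 16:00-19:00.
Jonas ∩ Oliver ∩ Ximena: 10:00-11:45, 17:30-19:00.
Those are the intersection windows.

10:00-11:45, 17:30-19:00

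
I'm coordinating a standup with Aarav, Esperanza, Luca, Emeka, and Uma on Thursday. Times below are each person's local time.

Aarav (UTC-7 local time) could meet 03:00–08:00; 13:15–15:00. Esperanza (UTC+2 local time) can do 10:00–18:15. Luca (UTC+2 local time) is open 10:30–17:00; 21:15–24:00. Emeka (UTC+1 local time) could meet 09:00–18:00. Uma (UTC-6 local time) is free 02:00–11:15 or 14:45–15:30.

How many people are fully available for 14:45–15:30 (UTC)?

Aarav in UTC: 10:00-15:00, 20:15-22:00 (add 7h to convert from UTC-7).
Esperanza in UTC: 08:00-16:15 (subtract 2h to convert from UTC+2).
Luca in UTC: 08:30-15:00, 19:15-22:00 (subtract 2h to convert from UTC+2).
Emeka in UTC: 08:00-17:00 (subtract 1h to convert from UTC+1).
Uma in UTC: 08:00-17:15, 20:45-21:30 (add 6h to convert from UTC-6).
Esperanza, Emeka, and Uma can make the full 14:45-15:30 slot — that's 3.

3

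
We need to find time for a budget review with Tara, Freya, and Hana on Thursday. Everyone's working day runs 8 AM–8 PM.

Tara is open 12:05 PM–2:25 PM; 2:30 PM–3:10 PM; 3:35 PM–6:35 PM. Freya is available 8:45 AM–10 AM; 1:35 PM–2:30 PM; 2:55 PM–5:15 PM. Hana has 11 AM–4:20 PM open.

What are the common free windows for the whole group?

Tara ∩ Freya: 13:35-14:25, 14:55-15:10, 15:35-17:15.
Tara ∩ Freya ∩ Hana: 13:35-14:25, 14:55-15:10, 15:35-16:20.

13:35-14:25, 14:55-15:10, 15:35-16:20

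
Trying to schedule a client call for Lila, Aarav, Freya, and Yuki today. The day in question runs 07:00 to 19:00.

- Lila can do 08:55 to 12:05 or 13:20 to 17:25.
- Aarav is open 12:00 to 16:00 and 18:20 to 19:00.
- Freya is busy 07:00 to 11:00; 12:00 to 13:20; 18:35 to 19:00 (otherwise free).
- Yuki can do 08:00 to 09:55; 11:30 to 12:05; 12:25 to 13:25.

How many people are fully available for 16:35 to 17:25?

Lila free: 08:55-12:05, 13:20-17:25.
Aarav free: 12:00-16:00, 18:20-19:00.
Freya free: 11:00-12:00, 13:20-18:35 (invert busy blocks within the working day).
Yuki free: 08:00-09:55, 11:30-12:05, 12:25-13:25.
Lila and Freya can make the full 16:35-17:25 slot — that's 2.

2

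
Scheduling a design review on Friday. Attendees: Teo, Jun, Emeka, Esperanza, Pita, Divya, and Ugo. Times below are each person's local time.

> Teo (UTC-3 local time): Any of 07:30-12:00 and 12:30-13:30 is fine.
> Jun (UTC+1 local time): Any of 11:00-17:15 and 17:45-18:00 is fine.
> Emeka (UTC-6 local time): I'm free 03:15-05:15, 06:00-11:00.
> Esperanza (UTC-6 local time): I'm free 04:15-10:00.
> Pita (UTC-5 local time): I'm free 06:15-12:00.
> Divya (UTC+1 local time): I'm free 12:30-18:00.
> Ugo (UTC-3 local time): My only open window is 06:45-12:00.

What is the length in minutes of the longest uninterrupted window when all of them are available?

Teo in UTC: 10:30-15:00, 15:30-16:30 (add 3h to convert from UTC-3).
Jun in UTC: 10:00-16:15, 16:45-17:00 (subtract 1h to convert from UTC+1).
Emeka in UTC: 09:15-11:15, 12:00-17:00 (add 6h to convert from UTC-6).
Esperanza in UTC: 10:15-16:00 (add 6h to convert from UTC-6).
Pita in UTC: 11:15-17:00 (add 5h to convert from UTC-5).
Divya in UTC: 11:30-17:00 (subtract 1h to convert from UTC+1).
Ugo in UTC: 09:45-15:00 (add 3h to convert from UTC-3).
Teo ∩ Jun: 10:30-15:00, 15:30-16:15.
Teo ∩ Jun ∩ Emeka: 10:30-11:15, 12:00-15:00, 15:30-16:15.
Teo ∩ Jun ∩ Emeka ∩ Esperanza: 10:30-11:15, 12:00-15:00, 15:30-16:00.
Teo ∩ Jun ∩ Emeka ∩ Esperanza ∩ Pita: 12:00-15:00, 15:30-16:00.
Teo ∩ Jun ∩ Emeka ∩ Esperanza ∩ Pita ∩ Divya: 12:00-15:00, 15:30-16:00.
Teo ∩ Jun ∩ Emeka ∩ Esperanza ∩ Pita ∩ Divya ∩ Ugo: 12:00-15:00.
The longest is 12:00-15:00 at 180 minutes.

180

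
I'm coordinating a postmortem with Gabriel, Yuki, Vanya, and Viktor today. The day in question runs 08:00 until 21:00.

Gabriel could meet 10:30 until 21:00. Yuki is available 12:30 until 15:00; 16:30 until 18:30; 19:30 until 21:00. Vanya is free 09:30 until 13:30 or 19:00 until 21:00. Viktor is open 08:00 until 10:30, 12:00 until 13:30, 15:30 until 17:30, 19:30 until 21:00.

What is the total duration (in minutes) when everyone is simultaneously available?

Gabriel ∩ Yuki: 12:30-15:00, 16:30-18:30, 19:30-21:00.
Gabriel ∩ Yuki ∩ Vanya: 12:30-13:30, 19:30-21:00.
Gabriel ∩ Yuki ∩ Vanya ∩ Viktor: 12:30-13:30, 19:30-21:00.
Those are the intersection windows.
Summing the common windows: 60 + 90 = 150 minutes.

150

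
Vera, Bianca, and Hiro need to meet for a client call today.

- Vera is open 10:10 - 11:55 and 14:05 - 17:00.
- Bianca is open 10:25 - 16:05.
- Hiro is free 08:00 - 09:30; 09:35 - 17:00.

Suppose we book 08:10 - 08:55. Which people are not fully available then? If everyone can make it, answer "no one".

Bianca, Vera

Vera: not fully free for 08:10-08:55. Bianca: not fully free for 08:10-08:55. Hiro: free for 08:10-08:55.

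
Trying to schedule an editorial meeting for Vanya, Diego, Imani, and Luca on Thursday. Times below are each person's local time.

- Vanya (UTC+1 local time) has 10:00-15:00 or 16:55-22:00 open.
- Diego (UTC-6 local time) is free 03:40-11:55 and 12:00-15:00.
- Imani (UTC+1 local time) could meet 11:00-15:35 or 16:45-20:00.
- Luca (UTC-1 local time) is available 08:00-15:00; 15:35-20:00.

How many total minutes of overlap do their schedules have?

385

Vanya in UTC: 09:00-14:00, 15:55-21:00 (subtract 1h to convert from UTC+1).
Diego in UTC: 09:40-17:55, 18:00-21:00 (add 6h to convert from UTC-6).
Imani in UTC: 10:00-14:35, 15:45-19:00 (subtract 1h to convert from UTC+1).
Luca in UTC: 09:00-16:00, 16:35-21:00 (add 1h to convert from UTC-1).
Vanya ∩ Diego: 09:40-14:00, 15:55-17:55, 18:00-21:00.
Vanya ∩ Diego ∩ Imani: 10:00-14:00, 15:55-17:55, 18:00-19:00.
Vanya ∩ Diego ∩ Imani ∩ Luca: 10:00-14:00, 15:55-16:00, 16:35-17:55, 18:00-19:00.
Summing the common windows: 240 + 5 + 80 + 60 = 385 minutes.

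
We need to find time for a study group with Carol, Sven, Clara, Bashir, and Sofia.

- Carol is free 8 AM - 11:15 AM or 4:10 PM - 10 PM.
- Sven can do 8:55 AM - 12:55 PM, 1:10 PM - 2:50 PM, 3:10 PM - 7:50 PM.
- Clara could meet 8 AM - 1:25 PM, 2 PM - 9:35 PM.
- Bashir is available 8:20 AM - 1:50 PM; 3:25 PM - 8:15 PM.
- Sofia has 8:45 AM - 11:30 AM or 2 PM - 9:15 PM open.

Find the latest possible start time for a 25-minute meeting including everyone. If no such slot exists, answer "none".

Carol ∩ Sven: 08:55-11:15, 16:10-19:50.
Carol ∩ Sven ∩ Clara: 08:55-11:15, 16:10-19:50.
Carol ∩ Sven ∩ Clara ∩ Bashir: 08:55-11:15, 16:10-19:50.
Carol ∩ Sven ∩ Clara ∩ Bashir ∩ Sofia: 08:55-11:15, 16:10-19:50.
The last common window of at least 25 minutes is 16:10-19:50; a 25-minute meeting can start as late as 19:25 and still end by 19:50.

19:25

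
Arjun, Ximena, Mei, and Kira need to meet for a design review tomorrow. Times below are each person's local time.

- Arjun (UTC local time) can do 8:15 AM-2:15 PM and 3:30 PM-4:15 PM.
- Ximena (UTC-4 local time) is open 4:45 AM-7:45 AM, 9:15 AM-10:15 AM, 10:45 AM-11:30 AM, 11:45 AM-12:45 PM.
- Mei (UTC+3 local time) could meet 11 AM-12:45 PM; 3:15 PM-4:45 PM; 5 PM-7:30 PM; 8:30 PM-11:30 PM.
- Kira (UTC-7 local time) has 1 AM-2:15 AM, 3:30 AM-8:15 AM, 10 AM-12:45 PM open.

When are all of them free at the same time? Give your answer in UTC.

Arjun in UTC: 08:15-14:15, 15:30-16:15.
Ximena in UTC: 08:45-11:45, 13:15-14:15, 14:45-15:30, 15:45-16:45 (add 4h to convert from UTC-4).
Mei in UTC: 08:00-09:45, 12:15-13:45, 14:00-16:30, 17:30-20:30 (subtract 3h to convert from UTC+3).
Kira in UTC: 08:00-09:15, 10:30-15:15, 17:00-19:45 (add 7h to convert from UTC-7).
Arjun ∩ Ximena: 08:45-11:45, 13:15-14:15, 15:45-16:15.
Arjun ∩ Ximena ∩ Mei: 08:45-09:45, 13:15-13:45, 14:00-14:15, 15:45-16:15.
Arjun ∩ Ximena ∩ Mei ∩ Kira: 08:45-09:15, 13:15-13:45, 14:00-14:15.
So the common availability across everyone is 08:45-09:15, 13:15-13:45, 14:00-14:15.

08:45-09:15, 13:15-13:45, 14:00-14:15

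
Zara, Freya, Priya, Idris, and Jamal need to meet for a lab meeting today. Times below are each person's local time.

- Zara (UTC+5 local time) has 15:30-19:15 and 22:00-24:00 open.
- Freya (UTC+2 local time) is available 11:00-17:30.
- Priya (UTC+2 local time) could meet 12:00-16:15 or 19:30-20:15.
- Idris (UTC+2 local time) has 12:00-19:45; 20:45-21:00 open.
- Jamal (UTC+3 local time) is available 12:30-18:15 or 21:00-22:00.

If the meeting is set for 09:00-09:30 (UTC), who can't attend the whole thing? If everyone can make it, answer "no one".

Idris, Jamal, Priya, Zara

Zara in UTC: 10:30-14:15, 17:00-19:00 (subtract 5h to convert from UTC+5).
Freya in UTC: 09:00-15:30 (subtract 2h to convert from UTC+2).
Priya in UTC: 10:00-14:15, 17:30-18:15 (subtract 2h to convert from UTC+2).
Idris in UTC: 10:00-17:45, 18:45-19:00 (subtract 2h to convert from UTC+2).
Jamal in UTC: 09:30-15:15, 18:00-19:00 (subtract 3h to convert from UTC+3).
Zara: not fully free for 09:00-09:30. Freya: free for 09:00-09:30. Priya: not fully free for 09:00-09:30. Idris: not fully free for 09:00-09:30. Jamal: not fully free for 09:00-09:30.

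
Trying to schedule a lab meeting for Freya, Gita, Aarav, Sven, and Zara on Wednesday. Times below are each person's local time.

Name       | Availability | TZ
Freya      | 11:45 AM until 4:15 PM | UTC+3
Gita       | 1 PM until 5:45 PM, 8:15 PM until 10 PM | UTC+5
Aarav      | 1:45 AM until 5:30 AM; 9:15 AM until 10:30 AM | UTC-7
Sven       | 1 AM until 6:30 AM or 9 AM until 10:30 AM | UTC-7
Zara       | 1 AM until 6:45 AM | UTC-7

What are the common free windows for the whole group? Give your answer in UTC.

08:45-12:30

Freya in UTC: 08:45-13:15 (subtract 3h to convert from UTC+3).
Gita in UTC: 08:00-12:45, 15:15-17:00 (subtract 5h to convert from UTC+5).
Aarav in UTC: 08:45-12:30, 16:15-17:30 (add 7h to convert from UTC-7).
Sven in UTC: 08:00-13:30, 16:00-17:30 (add 7h to convert from UTC-7).
Zara in UTC: 08:00-13:45 (add 7h to convert from UTC-7).
Freya ∩ Gita: 08:45-12:45.
Freya ∩ Gita ∩ Aarav: 08:45-12:30.
Freya ∩ Gita ∩ Aarav ∩ Sven: 08:45-12:30.
Freya ∩ Gita ∩ Aarav ∩ Sven ∩ Zara: 08:45-12:30.
So the common availability across everyone is 08:45-12:30.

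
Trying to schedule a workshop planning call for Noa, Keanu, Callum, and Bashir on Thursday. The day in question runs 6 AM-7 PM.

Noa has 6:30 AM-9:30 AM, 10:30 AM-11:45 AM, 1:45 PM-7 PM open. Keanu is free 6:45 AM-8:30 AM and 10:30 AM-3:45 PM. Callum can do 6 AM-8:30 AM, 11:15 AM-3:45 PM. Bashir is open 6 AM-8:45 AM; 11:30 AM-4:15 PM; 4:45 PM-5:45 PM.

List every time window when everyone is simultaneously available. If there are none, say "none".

Noa ∩ Keanu: 06:45-08:30, 10:30-11:45, 13:45-15:45.
Noa ∩ Keanu ∩ Callum: 06:45-08:30, 11:15-11:45, 13:45-15:45.
Noa ∩ Keanu ∩ Callum ∩ Bashir: 06:45-08:30, 11:30-11:45, 13:45-15:45.
Those are the intersection windows.

06:45-08:30, 11:30-11:45, 13:45-15:45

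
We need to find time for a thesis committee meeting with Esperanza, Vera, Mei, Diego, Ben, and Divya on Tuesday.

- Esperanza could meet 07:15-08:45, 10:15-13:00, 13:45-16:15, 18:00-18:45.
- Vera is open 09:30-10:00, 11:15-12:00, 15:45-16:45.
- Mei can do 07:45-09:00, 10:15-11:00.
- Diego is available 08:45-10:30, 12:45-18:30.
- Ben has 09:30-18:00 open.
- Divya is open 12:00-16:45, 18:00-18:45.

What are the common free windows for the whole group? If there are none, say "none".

none

Esperanza ∩ Vera: 11:15-12:00, 15:45-16:15.
Esperanza ∩ Vera ∩ Mei: ∅.
Esperanza ∩ Vera ∩ Mei ∩ Diego: ∅.
Esperanza ∩ Vera ∩ Mei ∩ Diego ∩ Ben: ∅.
Esperanza ∩ Vera ∩ Mei ∩ Diego ∩ Ben ∩ Divya: ∅.
There is no time when everyone is free.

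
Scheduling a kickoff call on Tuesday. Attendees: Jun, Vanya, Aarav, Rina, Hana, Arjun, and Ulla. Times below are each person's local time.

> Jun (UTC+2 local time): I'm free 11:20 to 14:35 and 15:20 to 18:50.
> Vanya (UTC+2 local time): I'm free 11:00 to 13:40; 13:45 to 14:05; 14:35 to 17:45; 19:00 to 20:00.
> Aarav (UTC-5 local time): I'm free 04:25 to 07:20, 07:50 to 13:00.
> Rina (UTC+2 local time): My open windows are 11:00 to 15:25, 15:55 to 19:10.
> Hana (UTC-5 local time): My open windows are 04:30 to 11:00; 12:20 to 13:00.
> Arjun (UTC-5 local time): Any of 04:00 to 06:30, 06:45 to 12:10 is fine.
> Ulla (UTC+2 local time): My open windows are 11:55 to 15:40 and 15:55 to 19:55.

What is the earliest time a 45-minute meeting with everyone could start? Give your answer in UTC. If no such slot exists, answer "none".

09:55

Jun in UTC: 09:20-12:35, 13:20-16:50 (subtract 2h to convert from UTC+2).
Vanya in UTC: 09:00-11:40, 11:45-12:05, 12:35-15:45, 17:00-18:00 (subtract 2h to convert from UTC+2).
Aarav in UTC: 09:25-12:20, 12:50-18:00 (add 5h to convert from UTC-5).
Rina in UTC: 09:00-13:25, 13:55-17:10 (subtract 2h to convert from UTC+2).
Hana in UTC: 09:30-16:00, 17:20-18:00 (add 5h to convert from UTC-5).
Arjun in UTC: 09:00-11:30, 11:45-17:10 (add 5h to convert from UTC-5).
Ulla in UTC: 09:55-13:40, 13:55-17:55 (subtract 2h to convert from UTC+2).
Jun ∩ Vanya: 09:20-11:40, 11:45-12:05, 13:20-15:45.
Jun ∩ Vanya ∩ Aarav: 09:25-11:40, 11:45-12:05, 13:20-15:45.
Jun ∩ Vanya ∩ Aarav ∩ Rina: 09:25-11:40, 11:45-12:05, 13:20-13:25, 13:55-15:45.
Jun ∩ Vanya ∩ Aarav ∩ Rina ∩ Hana: 09:30-11:40, 11:45-12:05, 13:20-13:25, 13:55-15:45.
Jun ∩ Vanya ∩ Aarav ∩ Rina ∩ Hana ∩ Arjun: 09:30-11:30, 11:45-12:05, 13:20-13:25, 13:55-15:45.
Jun ∩ Vanya ∩ Aarav ∩ Rina ∩ Hana ∩ Arjun ∩ Ulla: 09:55-11:30, 11:45-12:05, 13:20-13:25, 13:55-15:45.
The first common window of at least 45 minutes is 09:55-11:30, so the earliest start is 09:55.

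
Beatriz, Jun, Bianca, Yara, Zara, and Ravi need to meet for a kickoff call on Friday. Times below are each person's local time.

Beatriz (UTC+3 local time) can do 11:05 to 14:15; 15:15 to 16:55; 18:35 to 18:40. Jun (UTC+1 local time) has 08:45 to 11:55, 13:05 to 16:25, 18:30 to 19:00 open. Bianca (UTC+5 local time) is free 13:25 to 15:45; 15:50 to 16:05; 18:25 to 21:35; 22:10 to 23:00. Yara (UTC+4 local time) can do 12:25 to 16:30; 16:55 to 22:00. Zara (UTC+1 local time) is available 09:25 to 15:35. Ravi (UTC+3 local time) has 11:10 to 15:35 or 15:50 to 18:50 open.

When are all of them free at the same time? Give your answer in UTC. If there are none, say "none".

08:25-10:45, 10:50-10:55, 13:25-13:55

Beatriz in UTC: 08:05-11:15, 12:15-13:55, 15:35-15:40 (subtract 3h to convert from UTC+3).
Jun in UTC: 07:45-10:55, 12:05-15:25, 17:30-18:00 (subtract 1h to convert from UTC+1).
Bianca in UTC: 08:25-10:45, 10:50-11:05, 13:25-16:35, 17:10-18:00 (subtract 5h to convert from UTC+5).
Yara in UTC: 08:25-12:30, 12:55-18:00 (subtract 4h to convert from UTC+4).
Zara in UTC: 08:25-14:35 (subtract 1h to convert from UTC+1).
Ravi in UTC: 08:10-12:35, 12:50-15:50 (subtract 3h to convert from UTC+3).
Beatriz ∩ Jun: 08:05-10:55, 12:15-13:55.
Beatriz ∩ Jun ∩ Bianca: 08:25-10:45, 10:50-10:55, 13:25-13:55.
Beatriz ∩ Jun ∩ Bianca ∩ Yara: 08:25-10:45, 10:50-10:55, 13:25-13:55.
Beatriz ∩ Jun ∩ Bianca ∩ Yara ∩ Zara: 08:25-10:45, 10:50-10:55, 13:25-13:55.
Beatriz ∩ Jun ∩ Bianca ∩ Yara ∩ Zara ∩ Ravi: 08:25-10:45, 10:50-10:55, 13:25-13:55.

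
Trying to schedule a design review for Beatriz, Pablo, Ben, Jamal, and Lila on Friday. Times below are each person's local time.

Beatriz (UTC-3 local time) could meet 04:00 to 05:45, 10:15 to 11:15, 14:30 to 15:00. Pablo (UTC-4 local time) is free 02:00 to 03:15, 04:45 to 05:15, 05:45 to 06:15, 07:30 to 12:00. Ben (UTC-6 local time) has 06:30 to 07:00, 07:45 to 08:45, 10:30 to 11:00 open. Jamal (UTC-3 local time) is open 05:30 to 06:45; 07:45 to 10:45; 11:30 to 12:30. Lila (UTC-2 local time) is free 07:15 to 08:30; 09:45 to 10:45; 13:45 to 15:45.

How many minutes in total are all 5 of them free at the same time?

0

Beatriz in UTC: 07:00-08:45, 13:15-14:15, 17:30-18:00 (add 3h to convert from UTC-3).
Pablo in UTC: 06:00-07:15, 08:45-09:15, 09:45-10:15, 11:30-16:00 (add 4h to convert from UTC-4).
Ben in UTC: 12:30-13:00, 13:45-14:45, 16:30-17:00 (add 6h to convert from UTC-6).
Jamal in UTC: 08:30-09:45, 10:45-13:45, 14:30-15:30 (add 3h to convert from UTC-3).
Lila in UTC: 09:15-10:30, 11:45-12:45, 15:45-17:45 (add 2h to convert from UTC-2).
Beatriz ∩ Pablo: 07:00-07:15, 13:15-14:15.
Beatriz ∩ Pablo ∩ Ben: 13:45-14:15.
Beatriz ∩ Pablo ∩ Ben ∩ Jamal: ∅.
Beatriz ∩ Pablo ∩ Ben ∩ Jamal ∩ Lila: ∅.
There is no time when everyone is free.
There is no common window, so the total is 0 minutes.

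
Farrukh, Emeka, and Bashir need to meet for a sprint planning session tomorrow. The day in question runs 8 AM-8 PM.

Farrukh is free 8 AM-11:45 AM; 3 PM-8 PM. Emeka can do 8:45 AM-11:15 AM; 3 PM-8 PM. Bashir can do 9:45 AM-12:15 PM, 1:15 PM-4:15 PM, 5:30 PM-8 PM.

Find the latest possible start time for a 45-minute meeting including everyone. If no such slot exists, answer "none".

Farrukh ∩ Emeka: 08:45-11:15, 15:00-20:00.
Farrukh ∩ Emeka ∩ Bashir: 09:45-11:15, 15:00-16:15, 17:30-20:00.
So the common availability across everyone is 09:45-11:15, 15:00-16:15, 17:30-20:00.
The last common window of at least 45 minutes is 17:30-20:00; a 45-minute meeting can start as late as 19:15 and still end by 20:00.

19:15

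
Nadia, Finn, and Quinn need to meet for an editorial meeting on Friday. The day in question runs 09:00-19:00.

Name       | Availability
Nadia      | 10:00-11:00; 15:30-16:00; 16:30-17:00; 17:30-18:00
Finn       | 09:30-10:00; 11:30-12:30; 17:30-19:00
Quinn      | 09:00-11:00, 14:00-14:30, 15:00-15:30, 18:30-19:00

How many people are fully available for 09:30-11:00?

1

Quinn can make the full 09:30-11:00 slot — that's 1.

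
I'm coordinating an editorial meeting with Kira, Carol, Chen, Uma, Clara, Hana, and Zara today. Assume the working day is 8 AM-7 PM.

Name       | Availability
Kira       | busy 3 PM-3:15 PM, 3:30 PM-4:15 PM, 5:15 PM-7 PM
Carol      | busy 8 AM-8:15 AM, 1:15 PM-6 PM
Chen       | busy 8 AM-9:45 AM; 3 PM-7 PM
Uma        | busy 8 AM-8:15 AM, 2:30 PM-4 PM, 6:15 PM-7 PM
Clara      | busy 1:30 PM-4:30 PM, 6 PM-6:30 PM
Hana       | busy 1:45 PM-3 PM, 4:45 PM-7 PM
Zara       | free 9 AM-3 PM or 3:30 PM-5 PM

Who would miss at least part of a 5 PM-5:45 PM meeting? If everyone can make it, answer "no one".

Kira free: 08:00-15:00, 15:15-15:30, 16:15-17:15 (invert busy blocks within the working day).
Carol free: 08:15-13:15, 18:00-19:00 (invert busy blocks within the working day).
Chen free: 09:45-15:00 (invert busy blocks within the working day).
Uma free: 08:15-14:30, 16:00-18:15 (invert busy blocks within the working day).
Clara free: 08:00-13:30, 16:30-18:00, 18:30-19:00 (invert busy blocks within the working day).
Hana free: 08:00-13:45, 15:00-16:45 (invert busy blocks within the working day).
Zara free: 09:00-15:00, 15:30-17:00.
Kira: not fully free for 17:00-17:45. Carol: not fully free for 17:00-17:45. Chen: not fully free for 17:00-17:45. Uma: free for 17:00-17:45. Clara: free for 17:00-17:45. Hana: not fully free for 17:00-17:45. Zara: not fully free for 17:00-17:45.

Carol, Chen, Hana, Kira, Zara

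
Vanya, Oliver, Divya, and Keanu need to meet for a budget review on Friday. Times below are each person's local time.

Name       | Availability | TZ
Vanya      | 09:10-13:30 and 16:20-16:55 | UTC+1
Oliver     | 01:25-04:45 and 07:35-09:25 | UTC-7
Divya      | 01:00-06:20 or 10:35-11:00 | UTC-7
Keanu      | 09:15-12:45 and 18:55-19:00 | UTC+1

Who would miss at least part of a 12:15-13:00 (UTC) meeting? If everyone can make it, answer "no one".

Vanya in UTC: 08:10-12:30, 15:20-15:55 (subtract 1h to convert from UTC+1).
Oliver in UTC: 08:25-11:45, 14:35-16:25 (add 7h to convert from UTC-7).
Divya in UTC: 08:00-13:20, 17:35-18:00 (add 7h to convert from UTC-7).
Keanu in UTC: 08:15-11:45, 17:55-18:00 (subtract 1h to convert from UTC+1).
Vanya: not fully free for 12:15-13:00. Oliver: not fully free for 12:15-13:00. Divya: free for 12:15-13:00. Keanu: not fully free for 12:15-13:00.

Keanu, Oliver, Vanya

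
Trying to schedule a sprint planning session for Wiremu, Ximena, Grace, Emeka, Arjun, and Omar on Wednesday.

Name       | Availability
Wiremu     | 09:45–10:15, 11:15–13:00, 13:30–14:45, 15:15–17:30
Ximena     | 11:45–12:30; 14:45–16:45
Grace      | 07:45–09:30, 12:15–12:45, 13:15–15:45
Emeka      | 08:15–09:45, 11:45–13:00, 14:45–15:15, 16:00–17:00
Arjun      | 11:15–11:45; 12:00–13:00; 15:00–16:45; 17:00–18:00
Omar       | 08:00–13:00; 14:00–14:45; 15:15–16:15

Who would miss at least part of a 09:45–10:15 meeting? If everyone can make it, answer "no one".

Arjun, Emeka, Grace, Ximena

Wiremu: free for 09:45-10:15. Ximena: not fully free for 09:45-10:15. Grace: not fully free for 09:45-10:15. Emeka: not fully free for 09:45-10:15. Arjun: not fully free for 09:45-10:15. Omar: free for 09:45-10:15.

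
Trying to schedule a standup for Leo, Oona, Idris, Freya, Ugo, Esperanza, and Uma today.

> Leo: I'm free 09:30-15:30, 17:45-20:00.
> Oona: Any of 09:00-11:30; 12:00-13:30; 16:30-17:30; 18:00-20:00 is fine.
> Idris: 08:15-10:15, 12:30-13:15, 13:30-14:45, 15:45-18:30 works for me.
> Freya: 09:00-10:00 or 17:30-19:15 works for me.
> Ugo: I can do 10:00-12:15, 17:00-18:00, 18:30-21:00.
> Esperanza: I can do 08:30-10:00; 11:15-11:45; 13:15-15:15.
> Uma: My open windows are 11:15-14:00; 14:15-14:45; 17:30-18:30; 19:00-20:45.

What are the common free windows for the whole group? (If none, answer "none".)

none

Leo ∩ Oona: 09:30-11:30, 12:00-13:30, 18:00-20:00.
Leo ∩ Oona ∩ Idris: 09:30-10:15, 12:30-13:15, 18:00-18:30.
Leo ∩ Oona ∩ Idris ∩ Freya: 09:30-10:00, 18:00-18:30.
Leo ∩ Oona ∩ Idris ∩ Freya ∩ Ugo: ∅.
Leo ∩ Oona ∩ Idris ∩ Freya ∩ Ugo ∩ Esperanza: ∅.
Leo ∩ Oona ∩ Idris ∩ Freya ∩ Ugo ∩ Esperanza ∩ Uma: ∅.
There is no time when everyone is free.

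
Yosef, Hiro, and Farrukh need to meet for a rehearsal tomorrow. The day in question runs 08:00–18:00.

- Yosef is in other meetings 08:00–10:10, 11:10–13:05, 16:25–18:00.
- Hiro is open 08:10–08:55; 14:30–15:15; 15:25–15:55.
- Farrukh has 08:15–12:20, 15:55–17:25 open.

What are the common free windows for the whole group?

Yosef free: 10:10-11:10, 13:05-16:25 (invert busy blocks within the working day).
Hiro free: 08:10-08:55, 14:30-15:15, 15:25-15:55.
Farrukh free: 08:15-12:20, 15:55-17:25.
Yosef ∩ Hiro: 14:30-15:15, 15:25-15:55.
Yosef ∩ Hiro ∩ Farrukh: ∅.
There is no time when everyone is free.

none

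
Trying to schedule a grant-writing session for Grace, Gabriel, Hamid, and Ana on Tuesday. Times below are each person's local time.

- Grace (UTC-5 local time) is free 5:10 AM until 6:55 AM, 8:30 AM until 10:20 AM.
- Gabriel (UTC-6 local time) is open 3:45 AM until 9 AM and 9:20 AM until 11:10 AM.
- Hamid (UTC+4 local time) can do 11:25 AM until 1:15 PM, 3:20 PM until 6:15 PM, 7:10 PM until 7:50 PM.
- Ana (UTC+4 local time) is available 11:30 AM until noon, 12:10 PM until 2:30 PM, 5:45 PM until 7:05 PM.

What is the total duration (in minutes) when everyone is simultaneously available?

30

Grace in UTC: 10:10-11:55, 13:30-15:20 (add 5h to convert from UTC-5).
Gabriel in UTC: 09:45-15:00, 15:20-17:10 (add 6h to convert from UTC-6).
Hamid in UTC: 07:25-09:15, 11:20-14:15, 15:10-15:50 (subtract 4h to convert from UTC+4).
Ana in UTC: 07:30-08:00, 08:10-10:30, 13:45-15:05 (subtract 4h to convert from UTC+4).
Grace ∩ Gabriel: 10:10-11:55, 13:30-15:00.
Grace ∩ Gabriel ∩ Hamid: 11:20-11:55, 13:30-14:15.
Grace ∩ Gabriel ∩ Hamid ∩ Ana: 13:45-14:15.
That's a single block of 30 minutes.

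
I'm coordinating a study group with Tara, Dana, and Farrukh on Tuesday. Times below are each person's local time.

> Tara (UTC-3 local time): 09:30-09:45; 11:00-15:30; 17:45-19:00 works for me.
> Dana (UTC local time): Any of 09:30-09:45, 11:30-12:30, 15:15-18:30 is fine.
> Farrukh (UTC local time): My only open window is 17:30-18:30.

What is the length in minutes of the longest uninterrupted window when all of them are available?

60

Tara in UTC: 12:30-12:45, 14:00-18:30, 20:45-22:00 (add 3h to convert from UTC-3).
Dana in UTC: 09:30-09:45, 11:30-12:30, 15:15-18:30.
Farrukh in UTC: 17:30-18:30.
Tara ∩ Dana: 15:15-18:30.
Tara ∩ Dana ∩ Farrukh: 17:30-18:30.
The longest is 17:30-18:30 at 60 minutes.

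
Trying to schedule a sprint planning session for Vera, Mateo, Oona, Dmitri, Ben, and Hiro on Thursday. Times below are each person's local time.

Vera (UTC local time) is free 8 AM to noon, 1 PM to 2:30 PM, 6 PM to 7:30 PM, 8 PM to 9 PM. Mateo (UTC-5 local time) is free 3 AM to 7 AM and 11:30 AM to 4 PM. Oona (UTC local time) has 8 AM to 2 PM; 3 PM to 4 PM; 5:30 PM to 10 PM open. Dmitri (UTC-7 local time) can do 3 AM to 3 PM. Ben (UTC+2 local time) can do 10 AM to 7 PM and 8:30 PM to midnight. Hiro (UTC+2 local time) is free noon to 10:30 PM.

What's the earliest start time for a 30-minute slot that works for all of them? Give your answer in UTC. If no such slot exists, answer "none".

Vera in UTC: 08:00-12:00, 13:00-14:30, 18:00-19:30, 20:00-21:00.
Mateo in UTC: 08:00-12:00, 16:30-21:00 (add 5h to convert from UTC-5).
Oona in UTC: 08:00-14:00, 15:00-16:00, 17:30-22:00.
Dmitri in UTC: 10:00-22:00 (add 7h to convert from UTC-7).
Ben in UTC: 08:00-17:00, 18:30-22:00 (subtract 2h to convert from UTC+2).
Hiro in UTC: 10:00-20:30 (subtract 2h to convert from UTC+2).
Vera ∩ Mateo: 08:00-12:00, 18:00-19:30, 20:00-21:00.
Vera ∩ Mateo ∩ Oona: 08:00-12:00, 18:00-19:30, 20:00-21:00.
Vera ∩ Mateo ∩ Oona ∩ Dmitri: 10:00-12:00, 18:00-19:30, 20:00-21:00.
Vera ∩ Mateo ∩ Oona ∩ Dmitri ∩ Ben: 10:00-12:00, 18:30-19:30, 20:00-21:00.
Vera ∩ Mateo ∩ Oona ∩ Dmitri ∩ Ben ∩ Hiro: 10:00-12:00, 18:30-19:30, 20:00-20:30.
So the common availability across everyone is 10:00-12:00, 18:30-19:30, 20:00-20:30.
The first common window of at least 30 minutes is 10:00-12:00, so the earliest start is 10:00.

10:00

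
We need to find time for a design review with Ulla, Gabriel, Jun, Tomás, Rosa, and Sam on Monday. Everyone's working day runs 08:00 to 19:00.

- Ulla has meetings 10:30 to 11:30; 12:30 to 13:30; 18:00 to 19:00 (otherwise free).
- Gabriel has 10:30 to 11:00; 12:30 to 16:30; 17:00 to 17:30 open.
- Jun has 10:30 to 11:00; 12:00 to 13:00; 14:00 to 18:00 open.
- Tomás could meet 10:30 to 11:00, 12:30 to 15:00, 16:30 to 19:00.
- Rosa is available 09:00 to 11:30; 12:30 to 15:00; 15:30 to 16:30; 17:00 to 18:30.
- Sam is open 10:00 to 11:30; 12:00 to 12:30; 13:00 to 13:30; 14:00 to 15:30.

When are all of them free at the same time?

Ulla free: 08:00-10:30, 11:30-12:30, 13:30-18:00 (invert busy blocks within the working day).
Gabriel free: 10:30-11:00, 12:30-16:30, 17:00-17:30.
Jun free: 10:30-11:00, 12:00-13:00, 14:00-18:00.
Tomás free: 10:30-11:00, 12:30-15:00, 16:30-19:00.
Rosa free: 09:00-11:30, 12:30-15:00, 15:30-16:30, 17:00-18:30.
Sam free: 10:00-11:30, 12:00-12:30, 13:00-13:30, 14:00-15:30.
Ulla ∩ Gabriel: 13:30-16:30, 17:00-17:30.
Ulla ∩ Gabriel ∩ Jun: 14:00-16:30, 17:00-17:30.
Ulla ∩ Gabriel ∩ Jun ∩ Tomás: 14:00-15:00, 17:00-17:30.
Ulla ∩ Gabriel ∩ Jun ∩ Tomás ∩ Rosa: 14:00-15:00, 17:00-17:30.
Ulla ∩ Gabriel ∩ Jun ∩ Tomás ∩ Rosa ∩ Sam: 14:00-15:00.

14:00-15:00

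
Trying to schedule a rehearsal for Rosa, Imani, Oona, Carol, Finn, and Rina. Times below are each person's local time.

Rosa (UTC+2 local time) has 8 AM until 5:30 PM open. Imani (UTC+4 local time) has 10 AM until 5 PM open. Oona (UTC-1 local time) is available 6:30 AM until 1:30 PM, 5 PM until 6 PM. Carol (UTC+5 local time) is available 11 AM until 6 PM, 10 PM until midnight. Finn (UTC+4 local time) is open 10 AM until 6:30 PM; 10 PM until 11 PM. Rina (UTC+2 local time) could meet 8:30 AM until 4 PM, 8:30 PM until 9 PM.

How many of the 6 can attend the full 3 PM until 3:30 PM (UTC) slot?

1

Rosa in UTC: 06:00-15:30 (subtract 2h to convert from UTC+2).
Imani in UTC: 06:00-13:00 (subtract 4h to convert from UTC+4).
Oona in UTC: 07:30-14:30, 18:00-19:00 (add 1h to convert from UTC-1).
Carol in UTC: 06:00-13:00, 17:00-19:00 (subtract 5h to convert from UTC+5).
Finn in UTC: 06:00-14:30, 18:00-19:00 (subtract 4h to convert from UTC+4).
Rina in UTC: 06:30-14:00, 18:30-19:00 (subtract 2h to convert from UTC+2).
Rosa can make the full 15:00-15:30 slot — that's 1.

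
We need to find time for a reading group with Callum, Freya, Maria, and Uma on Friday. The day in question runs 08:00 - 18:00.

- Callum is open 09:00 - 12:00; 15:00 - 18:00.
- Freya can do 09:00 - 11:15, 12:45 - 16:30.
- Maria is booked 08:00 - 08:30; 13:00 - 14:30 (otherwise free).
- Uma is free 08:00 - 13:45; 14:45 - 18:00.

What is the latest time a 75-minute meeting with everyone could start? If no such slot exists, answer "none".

15:15

Callum free: 09:00-12:00, 15:00-18:00.
Freya free: 09:00-11:15, 12:45-16:30.
Maria free: 08:30-13:00, 14:30-18:00 (invert busy blocks within the working day).
Uma free: 08:00-13:45, 14:45-18:00.
Callum ∩ Freya: 09:00-11:15, 15:00-16:30.
Callum ∩ Freya ∩ Maria: 09:00-11:15, 15:00-16:30.
Callum ∩ Freya ∩ Maria ∩ Uma: 09:00-11:15, 15:00-16:30.
The last common window of at least 75 minutes is 15:00-16:30; a 75-minute meeting can start as late as 15:15 and still end by 16:30.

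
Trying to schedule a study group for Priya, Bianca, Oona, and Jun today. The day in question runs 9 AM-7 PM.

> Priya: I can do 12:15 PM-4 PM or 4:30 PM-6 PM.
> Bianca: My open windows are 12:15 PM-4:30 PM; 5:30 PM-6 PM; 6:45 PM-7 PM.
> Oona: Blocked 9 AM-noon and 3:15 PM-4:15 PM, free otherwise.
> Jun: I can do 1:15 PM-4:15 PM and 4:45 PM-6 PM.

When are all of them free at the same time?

Priya free: 12:15-16:00, 16:30-18:00.
Bianca free: 12:15-16:30, 17:30-18:00, 18:45-19:00.
Oona free: 12:00-15:15, 16:15-19:00 (invert busy blocks within the working day).
Jun free: 13:15-16:15, 16:45-18:00.
Priya ∩ Bianca: 12:15-16:00, 17:30-18:00.
Priya ∩ Bianca ∩ Oona: 12:15-15:15, 17:30-18:00.
Priya ∩ Bianca ∩ Oona ∩ Jun: 13:15-15:15, 17:30-18:00.

13:15-15:15, 17:30-18:00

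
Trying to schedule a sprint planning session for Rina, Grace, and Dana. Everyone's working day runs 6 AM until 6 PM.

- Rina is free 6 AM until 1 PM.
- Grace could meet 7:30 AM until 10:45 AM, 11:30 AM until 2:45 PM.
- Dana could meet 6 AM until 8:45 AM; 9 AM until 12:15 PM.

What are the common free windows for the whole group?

07:30-08:45, 09:00-10:45, 11:30-12:15

Rina ∩ Grace: 07:30-10:45, 11:30-13:00.
Rina ∩ Grace ∩ Dana: 07:30-08:45, 09:00-10:45, 11:30-12:15.
So the common availability across everyone is 07:30-08:45, 09:00-10:45, 11:30-12:15.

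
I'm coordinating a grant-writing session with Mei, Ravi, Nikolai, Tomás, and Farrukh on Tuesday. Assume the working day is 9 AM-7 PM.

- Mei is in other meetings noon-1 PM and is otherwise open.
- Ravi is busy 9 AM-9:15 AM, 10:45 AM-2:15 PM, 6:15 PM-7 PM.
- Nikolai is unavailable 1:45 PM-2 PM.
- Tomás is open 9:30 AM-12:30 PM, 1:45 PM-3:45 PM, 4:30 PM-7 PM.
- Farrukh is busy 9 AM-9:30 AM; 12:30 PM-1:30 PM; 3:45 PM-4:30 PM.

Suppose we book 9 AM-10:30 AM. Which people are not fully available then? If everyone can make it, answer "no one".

Farrukh, Ravi, Tomás

Mei free: 09:00-12:00, 13:00-19:00 (invert busy blocks within the working day).
Ravi free: 09:15-10:45, 14:15-18:15 (invert busy blocks within the working day).
Nikolai free: 09:00-13:45, 14:00-19:00 (invert busy blocks within the working day).
Tomás free: 09:30-12:30, 13:45-15:45, 16:30-19:00.
Farrukh free: 09:30-12:30, 13:30-15:45, 16:30-19:00 (invert busy blocks within the working day).
Mei: free for 09:00-10:30. Ravi: not fully free for 09:00-10:30. Nikolai: free for 09:00-10:30. Tomás: not fully free for 09:00-10:30. Farrukh: not fully free for 09:00-10:30.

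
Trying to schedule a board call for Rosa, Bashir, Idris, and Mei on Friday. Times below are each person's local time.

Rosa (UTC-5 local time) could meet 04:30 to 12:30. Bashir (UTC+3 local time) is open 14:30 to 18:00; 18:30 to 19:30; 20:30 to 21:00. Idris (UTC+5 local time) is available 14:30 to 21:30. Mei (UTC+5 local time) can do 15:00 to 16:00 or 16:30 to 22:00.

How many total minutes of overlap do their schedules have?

Rosa in UTC: 09:30-17:30 (add 5h to convert from UTC-5).
Bashir in UTC: 11:30-15:00, 15:30-16:30, 17:30-18:00 (subtract 3h to convert from UTC+3).
Idris in UTC: 09:30-16:30 (subtract 5h to convert from UTC+5).
Mei in UTC: 10:00-11:00, 11:30-17:00 (subtract 5h to convert from UTC+5).
Rosa ∩ Bashir: 11:30-15:00, 15:30-16:30.
Rosa ∩ Bashir ∩ Idris: 11:30-15:00, 15:30-16:30.
Rosa ∩ Bashir ∩ Idris ∩ Mei: 11:30-15:00, 15:30-16:30.
Summing the common windows: 210 + 60 = 270 minutes.

270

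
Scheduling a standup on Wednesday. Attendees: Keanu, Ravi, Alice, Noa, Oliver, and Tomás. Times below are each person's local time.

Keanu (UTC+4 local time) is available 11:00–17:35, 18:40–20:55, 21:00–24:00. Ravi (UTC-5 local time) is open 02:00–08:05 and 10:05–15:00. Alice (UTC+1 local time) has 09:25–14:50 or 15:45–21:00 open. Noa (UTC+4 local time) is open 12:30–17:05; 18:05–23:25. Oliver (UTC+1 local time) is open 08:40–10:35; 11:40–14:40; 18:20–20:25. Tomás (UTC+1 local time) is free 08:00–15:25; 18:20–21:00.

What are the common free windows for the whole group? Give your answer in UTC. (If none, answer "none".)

08:30-09:35, 10:40-13:05, 17:20-19:25

Keanu in UTC: 07:00-13:35, 14:40-16:55, 17:00-20:00 (subtract 4h to convert from UTC+4).
Ravi in UTC: 07:00-13:05, 15:05-20:00 (add 5h to convert from UTC-5).
Alice in UTC: 08:25-13:50, 14:45-20:00 (subtract 1h to convert from UTC+1).
Noa in UTC: 08:30-13:05, 14:05-19:25 (subtract 4h to convert from UTC+4).
Oliver in UTC: 07:40-09:35, 10:40-13:40, 17:20-19:25 (subtract 1h to convert from UTC+1).
Tomás in UTC: 07:00-14:25, 17:20-20:00 (subtract 1h to convert from UTC+1).
Keanu ∩ Ravi: 07:00-13:05, 15:05-16:55, 17:00-20:00.
Keanu ∩ Ravi ∩ Alice: 08:25-13:05, 15:05-16:55, 17:00-20:00.
Keanu ∩ Ravi ∩ Alice ∩ Noa: 08:30-13:05, 15:05-16:55, 17:00-19:25.
Keanu ∩ Ravi ∩ Alice ∩ Noa ∩ Oliver: 08:30-09:35, 10:40-13:05, 17:20-19:25.
Keanu ∩ Ravi ∩ Alice ∩ Noa ∩ Oliver ∩ Tomás: 08:30-09:35, 10:40-13:05, 17:20-19:25.
So the common availability across everyone is 08:30-09:35, 10:40-13:05, 17:20-19:25.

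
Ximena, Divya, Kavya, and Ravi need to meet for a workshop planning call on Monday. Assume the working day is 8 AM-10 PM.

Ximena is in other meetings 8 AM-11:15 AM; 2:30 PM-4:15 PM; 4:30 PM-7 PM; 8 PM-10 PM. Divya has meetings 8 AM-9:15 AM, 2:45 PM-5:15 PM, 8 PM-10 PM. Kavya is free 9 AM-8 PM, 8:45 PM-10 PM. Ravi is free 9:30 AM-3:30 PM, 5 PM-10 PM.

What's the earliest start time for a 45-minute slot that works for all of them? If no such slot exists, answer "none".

Ximena free: 11:15-14:30, 16:15-16:30, 19:00-20:00 (invert busy blocks within the working day).
Divya free: 09:15-14:45, 17:15-20:00 (invert busy blocks within the working day).
Kavya free: 09:00-20:00, 20:45-22:00.
Ravi free: 09:30-15:30, 17:00-22:00.
Ximena ∩ Divya: 11:15-14:30, 19:00-20:00.
Ximena ∩ Divya ∩ Kavya: 11:15-14:30, 19:00-20:00.
Ximena ∩ Divya ∩ Kavya ∩ Ravi: 11:15-14:30, 19:00-20:00.
Those are the intersection windows.
The first common window of at least 45 minutes is 11:15-14:30, so the earliest start is 11:15.

11:15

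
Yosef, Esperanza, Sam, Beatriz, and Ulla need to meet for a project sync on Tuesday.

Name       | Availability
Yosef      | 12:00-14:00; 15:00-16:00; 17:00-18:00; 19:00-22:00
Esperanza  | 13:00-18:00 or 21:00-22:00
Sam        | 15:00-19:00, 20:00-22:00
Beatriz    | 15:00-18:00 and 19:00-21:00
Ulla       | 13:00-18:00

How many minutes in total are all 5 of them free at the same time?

Yosef ∩ Esperanza: 13:00-14:00, 15:00-16:00, 17:00-18:00, 21:00-22:00.
Yosef ∩ Esperanza ∩ Sam: 15:00-16:00, 17:00-18:00, 21:00-22:00.
Yosef ∩ Esperanza ∩ Sam ∩ Beatriz: 15:00-16:00, 17:00-18:00.
Yosef ∩ Esperanza ∩ Sam ∩ Beatriz ∩ Ulla: 15:00-16:00, 17:00-18:00.
Summing the common windows: 60 + 60 = 120 minutes.

120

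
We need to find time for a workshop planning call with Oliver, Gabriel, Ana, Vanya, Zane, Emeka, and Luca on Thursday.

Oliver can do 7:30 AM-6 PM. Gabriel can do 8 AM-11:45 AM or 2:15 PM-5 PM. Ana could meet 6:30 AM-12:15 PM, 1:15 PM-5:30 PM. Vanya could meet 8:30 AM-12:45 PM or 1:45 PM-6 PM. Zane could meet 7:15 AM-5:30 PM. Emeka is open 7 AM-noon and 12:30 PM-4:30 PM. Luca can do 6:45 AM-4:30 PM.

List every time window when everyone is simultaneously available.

Oliver ∩ Gabriel: 08:00-11:45, 14:15-17:00.
Oliver ∩ Gabriel ∩ Ana: 08:00-11:45, 14:15-17:00.
Oliver ∩ Gabriel ∩ Ana ∩ Vanya: 08:30-11:45, 14:15-17:00.
Oliver ∩ Gabriel ∩ Ana ∩ Vanya ∩ Zane: 08:30-11:45, 14:15-17:00.
Oliver ∩ Gabriel ∩ Ana ∩ Vanya ∩ Zane ∩ Emeka: 08:30-11:45, 14:15-16:30.
Oliver ∩ Gabriel ∩ Ana ∩ Vanya ∩ Zane ∩ Emeka ∩ Luca: 08:30-11:45, 14:15-16:30.

08:30-11:45, 14:15-16:30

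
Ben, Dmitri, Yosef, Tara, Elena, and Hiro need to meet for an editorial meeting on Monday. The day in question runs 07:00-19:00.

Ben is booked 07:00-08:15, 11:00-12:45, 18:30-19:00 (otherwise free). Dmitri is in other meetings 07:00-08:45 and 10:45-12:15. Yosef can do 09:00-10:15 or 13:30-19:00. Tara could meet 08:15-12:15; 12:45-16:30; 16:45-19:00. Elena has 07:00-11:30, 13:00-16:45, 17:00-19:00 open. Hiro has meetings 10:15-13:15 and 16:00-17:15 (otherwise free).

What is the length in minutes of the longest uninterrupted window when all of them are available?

150

Ben free: 08:15-11:00, 12:45-18:30 (invert busy blocks within the working day).
Dmitri free: 08:45-10:45, 12:15-19:00 (invert busy blocks within the working day).
Yosef free: 09:00-10:15, 13:30-19:00.
Tara free: 08:15-12:15, 12:45-16:30, 16:45-19:00.
Elena free: 07:00-11:30, 13:00-16:45, 17:00-19:00.
Hiro free: 07:00-10:15, 13:15-16:00, 17:15-19:00 (invert busy blocks within the working day).
Ben ∩ Dmitri: 08:45-10:45, 12:45-18:30.
Ben ∩ Dmitri ∩ Yosef: 09:00-10:15, 13:30-18:30.
Ben ∩ Dmitri ∩ Yosef ∩ Tara: 09:00-10:15, 13:30-16:30, 16:45-18:30.
Ben ∩ Dmitri ∩ Yosef ∩ Tara ∩ Elena: 09:00-10:15, 13:30-16:30, 17:00-18:30.
Ben ∩ Dmitri ∩ Yosef ∩ Tara ∩ Elena ∩ Hiro: 09:00-10:15, 13:30-16:00, 17:15-18:30.
So the common availability across everyone is 09:00-10:15, 13:30-16:00, 17:15-18:30.
The longest is 13:30-16:00 at 150 minutes.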